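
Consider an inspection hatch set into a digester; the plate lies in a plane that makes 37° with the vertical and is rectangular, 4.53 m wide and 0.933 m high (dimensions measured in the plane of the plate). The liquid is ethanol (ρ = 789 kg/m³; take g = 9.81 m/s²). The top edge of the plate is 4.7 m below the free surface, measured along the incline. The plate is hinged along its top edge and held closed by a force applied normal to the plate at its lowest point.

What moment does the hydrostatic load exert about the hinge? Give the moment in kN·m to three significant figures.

M ≈ 64.9 kN·m

γ = ρg = 789 × 9.81 / 1000 = 7.74009 kN/m³.
The plate makes 37° with the vertical, i.e. θ = 90° − 37° = 53° to the horizontal. Measuring y along the incline from the free-surface line, vertical depth h = y·sinθ with sinθ = 0.798636.
The centroid lies 0.933/2 = 0.4665 m below the top edge, so y_c = 4.7 + 0.4665 = 5.1665 m and h_c = 5.1665 × 0.798636 = 4.12615 m.
A = 4.53 × 0.933 = 4.22649 m².
Resultant F = γ·h_c·A = 7.74009 × 4.12615 × 4.22649 = 134.98 kN.
I_c = b·h³/12 = 4.53 × 0.933³/12 = 0.306593 m⁴.
Centre of pressure: y_p = y_c + I_c/(y_c·A) = 5.1665 + 0.306593/(5.1665 × 4.22649) = 5.1665 + 0.0140406 = 5.18054 m along the plane.
The resultant acts 0.4665 + 0.0140406 = 0.480541 m (along the plate) below the hinge at the top edge, so the moment about the hinge is M = F × 0.480541 = 134.98 × 0.480541 = 64.8634 kN·m.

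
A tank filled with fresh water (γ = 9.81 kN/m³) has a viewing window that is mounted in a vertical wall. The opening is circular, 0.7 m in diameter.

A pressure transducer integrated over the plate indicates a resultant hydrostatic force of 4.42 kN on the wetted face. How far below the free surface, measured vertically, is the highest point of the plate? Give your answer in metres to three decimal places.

γ = 9.81 kN/m³.
A = π(0.35)² = 0.384845 m².
From F = γ·h_c·A, the centroid depth is h_c = 4.42/(9.81 × 0.384845) = 1.17076 m.
The centroid is at the centre, 0.35 m below the top of the plate, so the highest point sits at h_top = 1.17076 − 0.35 = 0.82076 m below the surface.

d_top ≈ 0.821 m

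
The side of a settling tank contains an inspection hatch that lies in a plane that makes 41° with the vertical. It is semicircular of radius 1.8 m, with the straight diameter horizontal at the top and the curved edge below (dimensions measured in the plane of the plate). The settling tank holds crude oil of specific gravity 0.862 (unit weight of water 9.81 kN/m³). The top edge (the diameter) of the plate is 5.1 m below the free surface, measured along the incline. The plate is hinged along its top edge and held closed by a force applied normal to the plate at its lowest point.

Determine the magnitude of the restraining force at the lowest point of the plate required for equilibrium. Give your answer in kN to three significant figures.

γ = 0.862 × 9.81 = 8.45622 kN/m³.
The plate makes 41° with the vertical, i.e. θ = 90° − 41° = 49° to the horizontal. Measuring y along the incline from the free-surface line, vertical depth h = y·sinθ with sinθ = 0.754710.
The centroid of a semicircle lies 4r/(3π) = 0.763944 m from the diameter, here below the top edge, so y_c = 5.1 + 0.763944 = 5.86394 m and h_c = 5.86394 × 0.754710 = 4.42557 m.
A = πr²/2 = π × 1.8²/2 = 5.08938 m².
Resultant F = γ·h_c·A = 8.45622 × 4.42557 × 5.08938 = 190.463 kN.
I_c = (π/8 − 8/(9π))·r⁴ = 0.109757 × 1.8⁴ = 1.15219 m⁴.
Centre of pressure: y_p = y_c + I_c/(y_c·A) = 5.86394 + 1.15219/(5.86394 × 5.08938) = 5.86394 + 0.0386073 = 5.90255 m along the plane.
The resultant acts 0.763944 + 0.0386073 = 0.802551 m (along the plate) below the hinge at the top edge, so the moment about the hinge is M = F × 0.802551 = 190.463 × 0.802551 = 152.856 kN·m.
A normal force at the bottom, 1.8 m from the hinge, must supply this moment: P = 152.856/1.8 = 84.92 kN.

P ≈ 84.9 kN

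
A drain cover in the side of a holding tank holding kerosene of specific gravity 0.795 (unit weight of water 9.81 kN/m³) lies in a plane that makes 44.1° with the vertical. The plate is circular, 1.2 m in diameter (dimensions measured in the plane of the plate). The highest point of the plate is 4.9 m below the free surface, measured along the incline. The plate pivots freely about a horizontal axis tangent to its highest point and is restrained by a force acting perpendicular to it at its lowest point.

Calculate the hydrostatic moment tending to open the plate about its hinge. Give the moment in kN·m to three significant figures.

M ≈ 21.5 kN·m

γ = 0.795 × 9.81 = 7.79895 kN/m³.
The plate makes 44.1° with the vertical, i.e. θ = 90° − 44.1° = 45.9° to the horizontal. Measuring y along the incline from the free-surface line, vertical depth h = y·sinθ with sinθ = 0.718126.
The centroid is at the centre, 0.6 m below the top of the plate, so y_c = 4.9 + 0.6 = 5.5 m and h_c = 5.5 × 0.718126 = 3.94969 m.
A = π(0.6)² = 1.13097 m².
Resultant F = γ·h_c·A = 7.79895 × 3.94969 × 1.13097 = 34.8378 kN.
I_c = πr⁴/4 = π × 0.6⁴/4 = 0.101788 m⁴.
Centre of pressure: y_p = y_c + I_c/(y_c·A) = 5.5 + 0.101788/(5.5 × 1.13097) = 5.5 + 0.0163637 = 5.51636 m along the plane.
The resultant acts 0.6 + 0.0163637 = 0.616364 m (along the plate) below the hinge at the top edge, so the moment about the hinge is M = F × 0.616364 = 34.8378 × 0.616364 = 21.4728 kN·m.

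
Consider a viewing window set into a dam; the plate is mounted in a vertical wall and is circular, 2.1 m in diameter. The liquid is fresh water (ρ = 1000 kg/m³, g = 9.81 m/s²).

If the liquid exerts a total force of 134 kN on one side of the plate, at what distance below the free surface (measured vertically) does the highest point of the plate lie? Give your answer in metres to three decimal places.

d_top ≈ 2.894 m

γ = ρg = 1000 × 9.81 = 9810 N/m³ = 9.81 kN/m³.
A = π(1.05)² = 3.46361 m².
From F = γ·h_c·A, the centroid depth is h_c = 134/(9.81 × 3.46361) = 3.94373 m.
The centroid is at the centre, 1.05 m below the top of the plate, so the highest point sits at h_top = 3.94373 − 1.05 = 2.89373 m below the surface.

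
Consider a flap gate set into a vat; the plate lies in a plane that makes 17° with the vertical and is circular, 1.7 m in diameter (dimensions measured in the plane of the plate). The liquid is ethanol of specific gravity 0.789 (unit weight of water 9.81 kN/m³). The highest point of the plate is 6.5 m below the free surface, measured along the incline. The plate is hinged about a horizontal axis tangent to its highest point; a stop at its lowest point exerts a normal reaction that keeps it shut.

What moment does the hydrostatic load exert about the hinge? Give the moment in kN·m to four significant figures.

γ = 0.789 × 9.81 = 7.74009 kN/m³.
The plate makes 17° with the vertical, i.e. θ = 90° − 17° = 73° to the horizontal. Measuring y along the incline from the free-surface line, vertical depth h = y·sinθ with sinθ = 0.956305.
The centroid is at the centre, 0.85 m below the top of the plate, so y_c = 6.5 + 0.85 = 7.35 m and h_c = 7.35 × 0.956305 = 7.02884 m.
A = π(0.85)² = 2.2698 m².
Resultant F = γ·h_c·A = 7.74009 × 7.02884 × 2.2698 = 123.486 kN.
I_c = πr⁴/4 = π × 0.85⁴/4 = 0.409983 m⁴.
Centre of pressure: y_p = y_c + I_c/(y_c·A) = 7.35 + 0.409983/(7.35 × 2.2698) = 7.35 + 0.0245749 = 7.37457 m along the plane.
The resultant acts 0.85 + 0.0245749 = 0.874575 m (along the plate) below the hinge at the top edge, so the moment about the hinge is M = F × 0.874575 = 123.486 × 0.874575 = 107.998 kN·m.

M ≈ 108.0 kN·m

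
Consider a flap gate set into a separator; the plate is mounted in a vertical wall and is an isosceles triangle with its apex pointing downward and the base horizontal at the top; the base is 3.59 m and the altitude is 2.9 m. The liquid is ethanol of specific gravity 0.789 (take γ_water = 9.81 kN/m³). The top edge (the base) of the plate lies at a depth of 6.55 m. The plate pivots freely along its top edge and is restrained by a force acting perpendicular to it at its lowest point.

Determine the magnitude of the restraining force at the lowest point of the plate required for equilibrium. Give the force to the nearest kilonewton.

P ≈ 107 kN

γ = 0.789 × 9.81 = 7.74009 kN/m³.
With the apex down, the centroid sits h/3 = 2.9/3 = 0.966667 m below the base (the top edge), so the centroid depth is h_c = 6.55 + 0.966667 = 7.51667 m.
A = ½ × 3.59 × 2.9 = 5.2055 m².
Resultant F = γ·h_c·A = 7.74009 × 7.51667 × 5.2055 = 302.854 kN.
I_c = b·h³/36 = 3.59 × 2.9³/36 = 2.43213 m⁴.
Centre of pressure: y_p = y_c + I_c/(y_c·A) = 7.51667 + 2.43213/(7.51667 × 5.2055) = 7.51667 + 0.0621583 = 7.57883 m along the plane.
The resultant acts 0.966667 + 0.0621583 = 1.02883 m (along the plate) below the hinge at the top edge, so the moment about the hinge is M = F × 1.02883 = 302.854 × 1.02883 = 311.585 kN·m.
A normal force at the bottom, 2.9 m from the hinge, must supply this moment: P = 311.585/2.9 = 107.443 kN.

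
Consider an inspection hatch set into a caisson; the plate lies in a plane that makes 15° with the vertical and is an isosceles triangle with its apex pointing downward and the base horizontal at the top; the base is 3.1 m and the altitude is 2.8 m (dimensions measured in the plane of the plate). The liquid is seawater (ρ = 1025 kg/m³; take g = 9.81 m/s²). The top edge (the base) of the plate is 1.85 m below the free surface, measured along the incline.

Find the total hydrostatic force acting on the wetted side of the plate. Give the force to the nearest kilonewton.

γ = ρg = 1025 × 9.81 / 1000 = 10.05525 kN/m³.
The plate makes 15° with the vertical, i.e. θ = 90° − 15° = 75° to the horizontal. Measuring y along the incline from the free-surface line, vertical depth h = y·sinθ with sinθ = 0.965926.
With the apex down, the centroid sits h/3 = 2.8/3 = 0.933333 m below the base (the top edge), so y_c = 1.85 + 0.933333 = 2.78333 m and h_c = 2.78333 × 0.965926 = 2.68849 m.
A = ½ × 3.1 × 2.8 = 4.34 m².
Resultant F = γ·h_c·A = 10.05525 × 2.68849 × 4.34 = 117.325 kN.

F ≈ 117 kN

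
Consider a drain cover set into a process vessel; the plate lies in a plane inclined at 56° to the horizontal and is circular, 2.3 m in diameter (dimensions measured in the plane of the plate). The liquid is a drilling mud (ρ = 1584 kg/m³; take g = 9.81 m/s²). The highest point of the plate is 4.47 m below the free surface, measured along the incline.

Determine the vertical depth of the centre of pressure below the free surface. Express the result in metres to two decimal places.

γ = ρg = 1584 × 9.81 / 1000 = 15.53904 kN/m³.
Let θ = 56° be the plate's angle to the horizontal; measure y along the incline from where the plane meets the free surface. Vertical depth h = y·sinθ with sinθ = 0.829038.
The centroid is at the centre, 1.15 m below the top of the plate, so y_c = 4.47 + 1.15 = 5.62 m and h_c = 5.62 × 0.829038 = 4.65919 m.
A = π(1.15)² = 4.15476 m².
Resultant F = γ·h_c·A = 15.53904 × 4.65919 × 4.15476 = 300.802 kN.
I_c = πr⁴/4 = π × 1.15⁴/4 = 1.37367 m⁴.
Centre of pressure: y_p = y_c + I_c/(y_c·A) = 5.62 + 1.37367/(5.62 × 4.15476) = 5.62 + 0.0588302 = 5.67883 m along the plane.
Vertically, h_p = y_p·sinθ = 5.67883 × 0.829038 = 4.70797 m.

h_p = 4.71 m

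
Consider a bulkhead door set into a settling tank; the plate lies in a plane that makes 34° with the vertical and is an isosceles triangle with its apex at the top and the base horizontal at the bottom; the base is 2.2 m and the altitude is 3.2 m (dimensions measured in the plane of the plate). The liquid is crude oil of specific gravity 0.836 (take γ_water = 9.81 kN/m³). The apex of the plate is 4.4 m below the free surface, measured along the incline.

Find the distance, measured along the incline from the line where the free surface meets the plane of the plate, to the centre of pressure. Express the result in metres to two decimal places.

y_p = 6.62 m

γ = 0.836 × 9.81 = 8.20116 kN/m³.
The plate makes 34° with the vertical, i.e. θ = 90° − 34° = 56° to the horizontal. Measuring y along the incline from the free-surface line, vertical depth h = y·sinθ with sinθ = 0.829038.
With the apex up, the centroid sits 2h/3 = 2 × 3.2/3 = 2.13333 m below the apex, so y_c = 4.4 + 2.13333 = 6.53333 m and h_c = 6.53333 × 0.829038 = 5.41638 m.
A = ½ × 2.2 × 3.2 = 3.52 m².
Resultant F = γ·h_c·A = 8.20116 × 5.41638 × 3.52 = 156.361 kN.
I_c = b·h³/36 = 2.2 × 3.2³/36 = 2.00249 m⁴.
Centre of pressure: y_p = y_c + I_c/(y_c·A) = 6.53333 + 2.00249/(6.53333 × 3.52) = 6.53333 + 0.0870749 = 6.6204 m along the plane.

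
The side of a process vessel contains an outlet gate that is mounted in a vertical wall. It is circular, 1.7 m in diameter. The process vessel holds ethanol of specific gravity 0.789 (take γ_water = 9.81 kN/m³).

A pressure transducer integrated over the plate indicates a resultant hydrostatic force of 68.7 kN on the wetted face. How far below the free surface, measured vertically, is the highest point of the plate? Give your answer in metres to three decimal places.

d_top ≈ 3.060 m

γ = 0.789 × 9.81 = 7.74009 kN/m³.
A = π(0.85)² = 2.2698 m².
From F = γ·h_c·A, the centroid depth is h_c = 68.7/(7.74009 × 2.2698) = 3.91042 m.
The centroid is at the centre, 0.85 m below the top of the plate, so the highest point sits at h_top = 3.91042 − 0.85 = 3.06042 m below the surface.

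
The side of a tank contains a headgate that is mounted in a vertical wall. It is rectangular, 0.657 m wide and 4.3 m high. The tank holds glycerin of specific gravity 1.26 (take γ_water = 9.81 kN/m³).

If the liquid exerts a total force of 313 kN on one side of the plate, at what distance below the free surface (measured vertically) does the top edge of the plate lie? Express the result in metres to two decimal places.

d_top ≈ 6.81 m

γ = 1.26 × 9.81 = 12.3606 kN/m³.
A = 0.657 × 4.3 = 2.8251 m².
From F = γ·h_c·A, the centroid depth is h_c = 313/(12.3606 × 2.8251) = 8.96336 m.
The centroid lies 4.3/2 = 2.15 m below the top edge, so the top edge sits at h_top = 8.96336 − 2.15 = 6.81336 m below the surface.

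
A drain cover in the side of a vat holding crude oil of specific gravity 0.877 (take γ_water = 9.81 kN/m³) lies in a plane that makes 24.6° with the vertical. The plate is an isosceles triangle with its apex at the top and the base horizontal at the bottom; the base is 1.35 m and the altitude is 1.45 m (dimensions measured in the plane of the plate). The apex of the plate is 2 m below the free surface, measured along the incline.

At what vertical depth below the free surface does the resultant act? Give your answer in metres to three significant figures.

h_p = 2.73 m

γ = 0.877 × 9.81 = 8.60337 kN/m³.
The plate makes 24.6° with the vertical, i.e. θ = 90° − 24.6° = 65.4° to the horizontal. Measuring y along the incline from the free-surface line, vertical depth h = y·sinθ with sinθ = 0.909236.
With the apex up, the centroid sits 2h/3 = 2 × 1.45/3 = 0.966667 m below the apex, so y_c = 2 + 0.966667 = 2.96667 m and h_c = 2.96667 × 0.909236 = 2.6974 m.
A = ½ × 1.35 × 1.45 = 0.97875 m².
Resultant F = γ·h_c·A = 8.60337 × 2.6974 × 0.97875 = 22.7136 kN.
I_c = b·h³/36 = 1.35 × 1.45³/36 = 0.114323 m⁴.
Centre of pressure: y_p = y_c + I_c/(y_c·A) = 2.96667 + 0.114323/(2.96667 × 0.97875) = 2.96667 + 0.0393725 = 3.00604 m along the plane.
Vertically, h_p = y_p·sinθ = 3.00604 × 0.909236 = 2.7332 m.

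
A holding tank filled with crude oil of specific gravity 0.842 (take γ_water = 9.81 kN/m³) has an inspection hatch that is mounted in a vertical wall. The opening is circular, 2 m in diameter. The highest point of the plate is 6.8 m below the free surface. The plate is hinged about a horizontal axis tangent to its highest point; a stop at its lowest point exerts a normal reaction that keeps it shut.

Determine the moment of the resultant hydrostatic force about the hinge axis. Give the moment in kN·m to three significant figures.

M ≈ 209 kN·m

γ = 0.842 × 9.81 = 8.26002 kN/m³.
The centroid is at the centre, 1 m below the top of the plate, so the centroid depth is h_c = 6.8 + 1 = 7.8 m.
A = π(1)² = 3.14159 m².
Resultant F = γ·h_c·A = 8.26002 × 7.8 × 3.14159 = 202.407 kN.
I_c = πr⁴/4 = π × 1⁴/4 = 0.785398 m⁴.
Centre of pressure: y_p = y_c + I_c/(y_c·A) = 7.8 + 0.785398/(7.8 × 3.14159) = 7.8 + 0.0320513 = 7.83205 m along the plane.
The resultant acts 1 + 0.0320513 = 1.03205 m (along the plate) below the hinge at the top edge, so the moment about the hinge is M = F × 1.03205 = 202.407 × 1.03205 = 208.894 kN·m.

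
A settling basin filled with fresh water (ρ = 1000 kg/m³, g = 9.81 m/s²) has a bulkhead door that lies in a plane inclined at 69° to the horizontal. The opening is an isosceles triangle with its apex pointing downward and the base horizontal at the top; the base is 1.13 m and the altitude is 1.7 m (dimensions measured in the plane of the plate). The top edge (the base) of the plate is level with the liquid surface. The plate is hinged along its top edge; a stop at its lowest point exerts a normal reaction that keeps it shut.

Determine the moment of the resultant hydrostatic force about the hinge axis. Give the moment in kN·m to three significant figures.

γ = ρg = 1000 × 9.81 = 9810 N/m³ = 9.81 kN/m³.
Let θ = 69° be the plate's angle to the horizontal; measure y along the incline from where the plane meets the free surface. Vertical depth h = y·sinθ with sinθ = 0.933580.
With the apex down, the centroid sits h/3 = 1.7/3 = 0.566667 m below the base (the top edge), so y_c = 0.566667 m and h_c = 0.566667 × 0.933580 = 0.529029 m.
A = ½ × 1.13 × 1.7 = 0.9605 m².
Resultant F = γ·h_c·A = 9.81 × 0.529029 × 0.9605 = 4.98478 kN.
I_c = b·h³/36 = 1.13 × 1.7³/36 = 0.154214 m⁴.
Centre of pressure: y_p = y_c + I_c/(y_c·A) = 0.566667 + 0.154214/(0.566667 × 0.9605) = 0.566667 + 0.283334 = 0.850001 m along the plane.
The resultant acts 0.566667 + 0.283334 = 0.850001 m (along the plate) below the hinge at the top edge, so the moment about the hinge is M = F × 0.850001 = 4.98478 × 0.850001 = 4.23707 kN·m.

M ≈ 4.24 kN·m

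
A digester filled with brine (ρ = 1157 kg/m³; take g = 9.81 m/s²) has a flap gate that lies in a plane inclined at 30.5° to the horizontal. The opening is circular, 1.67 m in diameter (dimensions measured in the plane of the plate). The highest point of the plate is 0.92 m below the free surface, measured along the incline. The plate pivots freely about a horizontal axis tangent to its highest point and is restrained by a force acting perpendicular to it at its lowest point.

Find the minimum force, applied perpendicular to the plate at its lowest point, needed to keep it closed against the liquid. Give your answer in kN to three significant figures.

γ = ρg = 1157 × 9.81 / 1000 = 11.35017 kN/m³.
Let θ = 30.5° be the plate's angle to the horizontal; measure y along the incline from where the plane meets the free surface. Vertical depth h = y·sinθ with sinθ = 0.507538.
The centroid is at the centre, 0.835 m below the top of the plate, so y_c = 0.92 + 0.835 = 1.755 m and h_c = 1.755 × 0.507538 = 0.890729 m.
A = π(0.835)² = 2.1904 m².
Resultant F = γ·h_c·A = 11.35017 × 0.890729 × 2.1904 = 22.1448 kN.
I_c = πr⁴/4 = π × 0.835⁴/4 = 0.3818 m⁴.
Centre of pressure: y_p = y_c + I_c/(y_c·A) = 1.755 + 0.3818/(1.755 × 2.1904) = 1.755 + 0.0993197 = 1.85432 m along the plane.
The resultant acts 0.835 + 0.0993197 = 0.93432 m (along the plate) below the hinge at the top edge, so the moment about the hinge is M = F × 0.93432 = 22.1448 × 0.93432 = 20.6903 kN·m.
A normal force at the bottom, 1.67 m from the hinge, must supply this moment: P = 20.6903/1.67 = 12.3894 kN.

P ≈ 12.4 kN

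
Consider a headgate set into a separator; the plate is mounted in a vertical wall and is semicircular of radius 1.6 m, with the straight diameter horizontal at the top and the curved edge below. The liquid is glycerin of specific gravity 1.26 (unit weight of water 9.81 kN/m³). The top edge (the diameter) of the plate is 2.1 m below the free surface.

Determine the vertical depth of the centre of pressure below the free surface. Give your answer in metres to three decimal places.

h_p = 2.843 m

γ = 1.26 × 9.81 = 12.3606 kN/m³.
The centroid of a semicircle lies 4r/(3π) = 0.679061 m from the diameter, here below the top edge, so the centroid depth is h_c = 2.1 + 0.679061 = 2.77906 m.
A = πr²/2 = π × 1.6²/2 = 4.02124 m².
Resultant F = γ·h_c·A = 12.3606 × 2.77906 × 4.02124 = 138.133 kN.
I_c = (π/8 − 8/(9π))·r⁴ = 0.109757 × 1.6⁴ = 0.719303 m⁴.
Centre of pressure: y_p = y_c + I_c/(y_c·A) = 2.77906 + 0.719303/(2.77906 × 4.02124) = 2.77906 + 0.0643656 = 2.84343 m along the plane.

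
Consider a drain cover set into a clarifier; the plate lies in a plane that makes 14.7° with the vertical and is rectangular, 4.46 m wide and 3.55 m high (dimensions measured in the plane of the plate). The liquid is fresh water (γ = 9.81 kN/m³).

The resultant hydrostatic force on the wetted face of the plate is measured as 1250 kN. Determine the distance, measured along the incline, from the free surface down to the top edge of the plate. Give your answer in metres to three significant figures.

y_top ≈ 6.55 m

γ = 9.81 kN/m³.
A = 4.46 × 3.55 = 15.833 m².
From F = γ·h_c·A, the centroid depth is h_c = 1250/(9.81 × 15.833) = 8.04781 m.
The plate makes 14.7° with the vertical, i.e. θ = 90° − 14.7° = 75.3° to the horizontal. Measuring y along the incline from the free-surface line, vertical depth h = y·sinθ with sinθ = 0.967268.
Along the incline, y_c = h_c/sinθ = 8.04781/0.967268 = 8.32014 m.
The centroid lies 3.55/2 = 1.775 m below the top edge, so the top edge sits at y_top = 8.32014 − 1.775 = 6.54514 m along the incline.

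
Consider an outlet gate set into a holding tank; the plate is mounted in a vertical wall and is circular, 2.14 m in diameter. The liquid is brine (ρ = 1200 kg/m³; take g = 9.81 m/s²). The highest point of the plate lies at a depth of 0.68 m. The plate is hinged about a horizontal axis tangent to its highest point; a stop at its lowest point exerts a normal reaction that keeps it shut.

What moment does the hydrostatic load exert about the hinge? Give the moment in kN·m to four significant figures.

M ≈ 91.40 kN·m

γ = ρg = 1200 × 9.81 / 1000 = 11.772 kN/m³.
The centroid is at the centre, 1.07 m below the top of the plate, so the centroid depth is h_c = 0.68 + 1.07 = 1.75 m.
A = π(1.07)² = 3.59681 m².
Resultant F = γ·h_c·A = 11.772 × 1.75 × 3.59681 = 74.0979 kN.
I_c = πr⁴/4 = π × 1.07⁴/4 = 1.0295 m⁴.
Centre of pressure: y_p = y_c + I_c/(y_c·A) = 1.75 + 1.0295/(1.75 × 3.59681) = 1.75 + 0.163558 = 1.91356 m along the plane.
The resultant acts 1.07 + 0.163558 = 1.23356 m (along the plate) below the hinge at the top edge, so the moment about the hinge is M = F × 1.23356 = 74.0979 × 1.23356 = 91.4042 kN·m.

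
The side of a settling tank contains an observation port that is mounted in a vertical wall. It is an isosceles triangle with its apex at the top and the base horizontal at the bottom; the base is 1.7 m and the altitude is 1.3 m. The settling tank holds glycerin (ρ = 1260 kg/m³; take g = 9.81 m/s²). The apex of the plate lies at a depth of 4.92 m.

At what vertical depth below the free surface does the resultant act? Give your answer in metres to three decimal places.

h_p = 5.803 m

γ = ρg = 1260 × 9.81 / 1000 = 12.3606 kN/m³.
With the apex up, the centroid sits 2h/3 = 2 × 1.3/3 = 0.866667 m below the apex, so the centroid depth is h_c = 4.92 + 0.866667 = 5.78667 m.
A = ½ × 1.7 × 1.3 = 1.105 m².
Resultant F = γ·h_c·A = 12.3606 × 5.78667 × 1.105 = 79.037 kN.
I_c = b·h³/36 = 1.7 × 1.3³/36 = 0.103747 m⁴.
Centre of pressure: y_p = y_c + I_c/(y_c·A) = 5.78667 + 0.103747/(5.78667 × 1.105) = 5.78667 + 0.016225 = 5.8029 m along the plane.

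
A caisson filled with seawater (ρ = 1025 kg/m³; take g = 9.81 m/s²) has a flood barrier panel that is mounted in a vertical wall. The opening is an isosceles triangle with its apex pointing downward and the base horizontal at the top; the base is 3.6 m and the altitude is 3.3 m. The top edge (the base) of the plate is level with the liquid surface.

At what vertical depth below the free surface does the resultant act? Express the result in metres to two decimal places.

h_p = 1.65 m

γ = ρg = 1025 × 9.81 / 1000 = 10.05525 kN/m³.
With the apex down, the centroid sits h/3 = 3.3/3 = 1.1 m below the base (the top edge), so the centroid depth is h_c = 1.1 m.
A = ½ × 3.6 × 3.3 = 5.94 m².
Resultant F = γ·h_c·A = 10.05525 × 1.1 × 5.94 = 65.701 kN.
I_c = b·h³/36 = 3.6 × 3.3³/36 = 3.5937 m⁴.
Centre of pressure: y_p = y_c + I_c/(y_c·A) = 1.1 + 3.5937/(1.1 × 5.94) = 1.1 + 0.55 = 1.65 m along the plane.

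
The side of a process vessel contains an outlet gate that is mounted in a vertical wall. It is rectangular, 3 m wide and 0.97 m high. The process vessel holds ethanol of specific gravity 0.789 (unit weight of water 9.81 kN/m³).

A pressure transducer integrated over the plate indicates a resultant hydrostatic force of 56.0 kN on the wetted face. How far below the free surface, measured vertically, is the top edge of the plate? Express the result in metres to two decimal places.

d_top ≈ 2.00 m

γ = 0.789 × 9.81 = 7.74009 kN/m³.
A = 3 × 0.97 = 2.91 m².
From F = γ·h_c·A, the centroid depth is h_c = 56.0/(7.74009 × 2.91) = 2.48627 m.
The centroid lies 0.97/2 = 0.485 m below the top edge, so the top edge sits at h_top = 2.48627 − 0.485 = 2.00127 m below the surface.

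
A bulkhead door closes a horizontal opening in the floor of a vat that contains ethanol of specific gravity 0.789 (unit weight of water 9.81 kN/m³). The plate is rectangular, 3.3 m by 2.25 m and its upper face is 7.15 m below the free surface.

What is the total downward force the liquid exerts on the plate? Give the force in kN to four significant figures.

γ = 0.789 × 9.81 = 7.74009 kN/m³.
The plate is horizontal, so pressure is uniform at p = γ·h = 7.74009 × 7.15 = 55.3416 kN/m².
A = 3.3 × 2.25 = 7.425 m².
F = p·A = 55.3416 × 7.425 = 410.911 kN.

F ≈ 410.9 kN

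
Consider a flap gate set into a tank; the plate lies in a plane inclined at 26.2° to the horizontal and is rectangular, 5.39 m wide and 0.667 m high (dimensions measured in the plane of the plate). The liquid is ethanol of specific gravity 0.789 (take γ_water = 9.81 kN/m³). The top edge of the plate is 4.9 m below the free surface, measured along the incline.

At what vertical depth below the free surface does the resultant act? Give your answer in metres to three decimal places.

h_p = 2.314 m

γ = 0.789 × 9.81 = 7.74009 kN/m³.
Let θ = 26.2° be the plate's angle to the horizontal; measure y along the incline from where the plane meets the free surface. Vertical depth h = y·sinθ with sinθ = 0.441506.
The centroid lies 0.667/2 = 0.3335 m below the top edge, so y_c = 4.9 + 0.3335 = 5.2335 m and h_c = 5.2335 × 0.441506 = 2.31062 m.
A = 5.39 × 0.667 = 3.59513 m².
Resultant F = γ·h_c·A = 7.74009 × 2.31062 × 3.59513 = 64.2968 kN.
I_c = b·h³/12 = 5.39 × 0.667³/12 = 0.133286 m⁴.
Centre of pressure: y_p = y_c + I_c/(y_c·A) = 5.2335 + 0.133286/(5.2335 × 3.59513) = 5.2335 + 0.00708399 = 5.24058 m along the plane.
Vertically, h_p = y_p·sinθ = 5.24058 × 0.441506 = 2.31375 m.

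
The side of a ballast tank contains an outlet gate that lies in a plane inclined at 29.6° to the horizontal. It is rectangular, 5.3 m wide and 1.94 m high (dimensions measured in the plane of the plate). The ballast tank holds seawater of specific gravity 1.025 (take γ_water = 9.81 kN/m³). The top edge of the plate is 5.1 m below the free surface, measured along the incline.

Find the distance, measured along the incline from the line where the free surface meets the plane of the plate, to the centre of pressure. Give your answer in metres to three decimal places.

γ = 1.025 × 9.81 = 10.05525 kN/m³.
Let θ = 29.6° be the plate's angle to the horizontal; measure y along the incline from where the plane meets the free surface. Vertical depth h = y·sinθ with sinθ = 0.493942.
The centroid lies 1.94/2 = 0.97 m below the top edge, so y_c = 5.1 + 0.97 = 6.07 m and h_c = 6.07 × 0.493942 = 2.99823 m.
A = 5.3 × 1.94 = 10.282 m².
Resultant F = γ·h_c·A = 10.05525 × 2.99823 × 10.282 = 309.981 kN.
I_c = b·h³/12 = 5.3 × 1.94³/12 = 3.22478 m⁴.
Centre of pressure: y_p = y_c + I_c/(y_c·A) = 6.07 + 3.22478/(6.07 × 10.282) = 6.07 + 0.0516694 = 6.12167 m along the plane.

y_p = 6.122 m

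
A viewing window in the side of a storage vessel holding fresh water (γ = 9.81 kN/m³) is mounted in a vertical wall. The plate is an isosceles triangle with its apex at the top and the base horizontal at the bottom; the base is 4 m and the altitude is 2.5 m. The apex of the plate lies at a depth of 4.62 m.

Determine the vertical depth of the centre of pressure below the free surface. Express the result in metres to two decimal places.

h_p = 6.34 m

γ = 9.81 kN/m³.
With the apex up, the centroid sits 2h/3 = 2 × 2.5/3 = 1.66667 m below the apex, so the centroid depth is h_c = 4.62 + 1.66667 = 6.28667 m.
A = ½ × 4 × 2.5 = 5 m².
Resultant F = γ·h_c·A = 9.81 × 6.28667 × 5 = 308.361 kN.
I_c = b·h³/36 = 4 × 2.5³/36 = 1.73611 m⁴.
Centre of pressure: y_p = y_c + I_c/(y_c·A) = 6.28667 + 1.73611/(6.28667 × 5) = 6.28667 + 0.0552315 = 6.3419 m along the plane.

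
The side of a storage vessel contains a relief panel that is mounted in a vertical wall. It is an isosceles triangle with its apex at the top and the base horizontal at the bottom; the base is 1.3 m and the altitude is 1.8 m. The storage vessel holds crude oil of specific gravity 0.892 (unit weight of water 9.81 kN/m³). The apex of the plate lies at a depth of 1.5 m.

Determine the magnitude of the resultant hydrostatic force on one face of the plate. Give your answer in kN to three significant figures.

F ≈ 27.6 kN

γ = 0.892 × 9.81 = 8.75052 kN/m³.
With the apex up, the centroid sits 2h/3 = 2 × 1.8/3 = 1.2 m below the apex, so the centroid depth is h_c = 1.5 + 1.2 = 2.7 m.
A = ½ × 1.3 × 1.8 = 1.17 m².
Resultant F = γ·h_c·A = 8.75052 × 2.7 × 1.17 = 27.6429 kN.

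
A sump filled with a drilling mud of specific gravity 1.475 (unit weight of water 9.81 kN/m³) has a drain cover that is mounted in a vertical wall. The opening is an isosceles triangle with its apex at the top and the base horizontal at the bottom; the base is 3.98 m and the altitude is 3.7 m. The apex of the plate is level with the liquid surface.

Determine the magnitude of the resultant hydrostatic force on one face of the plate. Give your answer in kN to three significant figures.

F ≈ 263 kN

γ = 1.475 × 9.81 = 14.46975 kN/m³.
With the apex up, the centroid sits 2h/3 = 2 × 3.7/3 = 2.46667 m below the apex, so the centroid depth is h_c = 2.46667 m.
A = ½ × 3.98 × 3.7 = 7.363 m².
Resultant F = γ·h_c·A = 14.46975 × 2.46667 × 7.363 = 262.801 kN.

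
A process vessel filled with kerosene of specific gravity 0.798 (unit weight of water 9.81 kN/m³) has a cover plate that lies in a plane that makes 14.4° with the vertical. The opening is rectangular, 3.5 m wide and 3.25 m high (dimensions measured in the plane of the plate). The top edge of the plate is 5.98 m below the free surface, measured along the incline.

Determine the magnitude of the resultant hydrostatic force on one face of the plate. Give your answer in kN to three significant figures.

F ≈ 656 kN

γ = 0.798 × 9.81 = 7.82838 kN/m³.
The plate makes 14.4° with the vertical, i.e. θ = 90° − 14.4° = 75.6° to the horizontal. Measuring y along the incline from the free-surface line, vertical depth h = y·sinθ with sinθ = 0.968583.
The centroid lies 3.25/2 = 1.625 m below the top edge, so y_c = 5.98 + 1.625 = 7.605 m and h_c = 7.605 × 0.968583 = 7.36607 m.
A = 3.5 × 3.25 = 11.375 m².
Resultant F = γ·h_c·A = 7.82838 × 7.36607 × 11.375 = 655.932 kN.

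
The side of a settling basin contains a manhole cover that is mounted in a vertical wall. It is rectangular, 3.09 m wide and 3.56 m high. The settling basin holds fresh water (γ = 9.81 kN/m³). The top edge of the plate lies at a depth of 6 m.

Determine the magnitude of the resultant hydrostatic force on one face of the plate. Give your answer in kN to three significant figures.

γ = 9.81 kN/m³.
The centroid lies 3.56/2 = 1.78 m below the top edge, so the centroid depth is h_c = 6 + 1.78 = 7.78 m.
A = 3.09 × 3.56 = 11.0004 m².
Resultant F = γ·h_c·A = 9.81 × 7.78 × 11.0004 = 839.57 kN.

F ≈ 840 kN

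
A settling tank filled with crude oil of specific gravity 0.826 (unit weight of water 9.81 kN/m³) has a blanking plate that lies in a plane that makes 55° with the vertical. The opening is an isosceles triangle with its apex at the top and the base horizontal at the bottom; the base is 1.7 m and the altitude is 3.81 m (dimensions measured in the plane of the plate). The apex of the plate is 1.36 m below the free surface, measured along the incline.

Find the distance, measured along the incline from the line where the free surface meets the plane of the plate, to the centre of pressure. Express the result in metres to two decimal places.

γ = 0.826 × 9.81 = 8.10306 kN/m³.
The plate makes 55° with the vertical, i.e. θ = 90° − 55° = 35° to the horizontal. Measuring y along the incline from the free-surface line, vertical depth h = y·sinθ with sinθ = 0.573576.
With the apex up, the centroid sits 2h/3 = 2 × 3.81/3 = 2.54 m below the apex, so y_c = 1.36 + 2.54 = 3.9 m and h_c = 3.9 × 0.573576 = 2.23695 m.
A = ½ × 1.7 × 3.81 = 3.2385 m².
Resultant F = γ·h_c·A = 8.10306 × 2.23695 × 3.2385 = 58.7015 kN.
I_c = b·h³/36 = 1.7 × 3.81³/36 = 2.61169 m⁴.
Centre of pressure: y_p = y_c + I_c/(y_c·A) = 3.9 + 2.61169/(3.9 × 3.2385) = 3.9 + 0.206782 = 4.10678 m along the plane.

y_p = 4.11 m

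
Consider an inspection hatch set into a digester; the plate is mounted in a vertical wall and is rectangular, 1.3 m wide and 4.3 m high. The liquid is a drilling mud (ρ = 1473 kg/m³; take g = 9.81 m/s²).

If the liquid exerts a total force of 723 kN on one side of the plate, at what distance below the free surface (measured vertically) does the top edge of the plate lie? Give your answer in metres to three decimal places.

γ = ρg = 1473 × 9.81 / 1000 = 14.45013 kN/m³.
A = 1.3 × 4.3 = 5.59 m².
From F = γ·h_c·A, the centroid depth is h_c = 723/(14.45013 × 5.59) = 8.95065 m.
The centroid lies 4.3/2 = 2.15 m below the top edge, so the top edge sits at h_top = 8.95065 − 2.15 = 6.80065 m below the surface.

d_top ≈ 6.801 m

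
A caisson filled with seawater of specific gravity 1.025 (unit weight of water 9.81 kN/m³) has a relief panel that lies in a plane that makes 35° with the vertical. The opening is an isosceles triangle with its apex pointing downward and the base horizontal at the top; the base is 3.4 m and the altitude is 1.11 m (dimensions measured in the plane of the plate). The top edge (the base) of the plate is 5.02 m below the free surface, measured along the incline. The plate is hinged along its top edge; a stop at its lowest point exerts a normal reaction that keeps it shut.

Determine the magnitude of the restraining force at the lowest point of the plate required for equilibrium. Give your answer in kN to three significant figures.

P ≈ 28.9 kN

γ = 1.025 × 9.81 = 10.05525 kN/m³.
The plate makes 35° with the vertical, i.e. θ = 90° − 35° = 55° to the horizontal. Measuring y along the incline from the free-surface line, vertical depth h = y·sinθ with sinθ = 0.819152.
With the apex down, the centroid sits h/3 = 1.11/3 = 0.37 m below the base (the top edge), so y_c = 5.02 + 0.37 = 5.39 m and h_c = 5.39 × 0.819152 = 4.41523 m.
A = ½ × 3.4 × 1.11 = 1.887 m².
Resultant F = γ·h_c·A = 10.05525 × 4.41523 × 1.887 = 83.7757 kN.
I_c = b·h³/36 = 3.4 × 1.11³/36 = 0.129165 m⁴.
Centre of pressure: y_p = y_c + I_c/(y_c·A) = 5.39 + 0.129165/(5.39 × 1.887) = 5.39 + 0.0126994 = 5.4027 m along the plane.
The resultant acts 0.37 + 0.0126994 = 0.382699 m (along the plate) below the hinge at the top edge, so the moment about the hinge is M = F × 0.382699 = 83.7757 × 0.382699 = 32.0609 kN·m.
A normal force at the bottom, 1.11 m from the hinge, must supply this moment: P = 32.0609/1.11 = 28.8837 kN.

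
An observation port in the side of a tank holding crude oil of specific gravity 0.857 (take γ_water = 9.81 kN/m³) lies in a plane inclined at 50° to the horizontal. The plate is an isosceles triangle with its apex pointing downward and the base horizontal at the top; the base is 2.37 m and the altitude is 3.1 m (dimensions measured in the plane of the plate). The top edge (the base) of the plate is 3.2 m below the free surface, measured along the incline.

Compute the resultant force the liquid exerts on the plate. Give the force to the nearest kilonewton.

γ = 0.857 × 9.81 = 8.40717 kN/m³.
Let θ = 50° be the plate's angle to the horizontal; measure y along the incline from where the plane meets the free surface. Vertical depth h = y·sinθ with sinθ = 0.766044.
With the apex down, the centroid sits h/3 = 3.1/3 = 1.03333 m below the base (the top edge), so y_c = 3.2 + 1.03333 = 4.23333 m and h_c = 4.23333 × 0.766044 = 3.24292 m.
A = ½ × 2.37 × 3.1 = 3.6735 m².
Resultant F = γ·h_c·A = 8.40717 × 3.24292 × 3.6735 = 100.153 kN.

F ≈ 100 kN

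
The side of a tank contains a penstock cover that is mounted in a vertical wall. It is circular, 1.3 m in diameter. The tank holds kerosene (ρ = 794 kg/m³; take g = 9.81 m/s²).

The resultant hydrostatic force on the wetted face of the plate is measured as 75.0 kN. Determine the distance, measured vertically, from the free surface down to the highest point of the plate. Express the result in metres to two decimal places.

γ = ρg = 794 × 9.81 / 1000 = 7.78914 kN/m³.
A = π(0.65)² = 1.32732 m².
From F = γ·h_c·A, the centroid depth is h_c = 75.0/(7.78914 × 1.32732) = 7.25431 m.
The centroid is at the centre, 0.65 m below the top of the plate, so the highest point sits at h_top = 7.25431 − 0.65 = 6.60431 m below the surface.

d_top ≈ 6.60 m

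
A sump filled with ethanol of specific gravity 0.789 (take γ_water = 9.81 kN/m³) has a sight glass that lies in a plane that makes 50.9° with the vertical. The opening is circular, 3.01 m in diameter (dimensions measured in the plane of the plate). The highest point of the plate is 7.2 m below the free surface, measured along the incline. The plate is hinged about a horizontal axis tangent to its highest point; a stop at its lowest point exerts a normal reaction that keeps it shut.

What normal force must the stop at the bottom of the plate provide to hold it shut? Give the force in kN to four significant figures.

P ≈ 157.7 kN

γ = 0.789 × 9.81 = 7.74009 kN/m³.
The plate makes 50.9° with the vertical, i.e. θ = 90° − 50.9° = 39.1° to the horizontal. Measuring y along the incline from the free-surface line, vertical depth h = y·sinθ with sinθ = 0.630676.
The centroid is at the centre, 1.505 m below the top of the plate, so y_c = 7.2 + 1.505 = 8.705 m and h_c = 8.705 × 0.630676 = 5.49003 m.
A = π(1.505)² = 7.11579 m².
Resultant F = γ·h_c·A = 7.74009 × 5.49003 × 7.11579 = 302.374 kN.
I_c = πr⁴/4 = π × 1.505⁴/4 = 4.02936 m⁴.
Centre of pressure: y_p = y_c + I_c/(y_c·A) = 8.705 + 4.02936/(8.705 × 7.11579) = 8.705 + 0.0650495 = 8.77005 m along the plane.
The resultant acts 1.505 + 0.0650495 = 1.57005 m (along the plate) below the hinge at the top edge, so the moment about the hinge is M = F × 1.57005 = 302.374 × 1.57005 = 474.742 kN·m.
A normal force at the bottom, 3.01 m from the hinge, must supply this moment: P = 474.742/3.01 = 157.722 kN.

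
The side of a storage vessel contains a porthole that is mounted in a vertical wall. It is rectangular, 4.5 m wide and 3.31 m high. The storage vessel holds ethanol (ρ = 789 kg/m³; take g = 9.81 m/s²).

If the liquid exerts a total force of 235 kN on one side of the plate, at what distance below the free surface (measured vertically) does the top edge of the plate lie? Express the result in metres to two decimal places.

d_top ≈ 0.38 m

γ = ρg = 789 × 9.81 / 1000 = 7.74009 kN/m³.
A = 4.5 × 3.31 = 14.895 m².
From F = γ·h_c·A, the centroid depth is h_c = 235/(7.74009 × 14.895) = 2.03836 m.
The centroid lies 3.31/2 = 1.655 m below the top edge, so the top edge sits at h_top = 2.03836 − 1.655 = 0.38336 m below the surface.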